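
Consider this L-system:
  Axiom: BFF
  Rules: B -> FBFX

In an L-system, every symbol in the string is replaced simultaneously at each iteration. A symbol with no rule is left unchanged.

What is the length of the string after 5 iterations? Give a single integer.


Step 0: length = 3
Step 1: length = 6
Step 2: length = 9
Step 3: length = 12
Step 4: length = 15
Step 5: length = 18

Answer: 18


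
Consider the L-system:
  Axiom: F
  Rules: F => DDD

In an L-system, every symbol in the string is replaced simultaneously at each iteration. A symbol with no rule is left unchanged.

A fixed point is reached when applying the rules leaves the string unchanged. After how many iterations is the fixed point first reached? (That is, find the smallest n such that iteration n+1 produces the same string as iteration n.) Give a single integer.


Answer: 1

Derivation:
Step 0: F
Step 1: DDD
Step 2: DDD  (unchanged — fixed point at step 1)


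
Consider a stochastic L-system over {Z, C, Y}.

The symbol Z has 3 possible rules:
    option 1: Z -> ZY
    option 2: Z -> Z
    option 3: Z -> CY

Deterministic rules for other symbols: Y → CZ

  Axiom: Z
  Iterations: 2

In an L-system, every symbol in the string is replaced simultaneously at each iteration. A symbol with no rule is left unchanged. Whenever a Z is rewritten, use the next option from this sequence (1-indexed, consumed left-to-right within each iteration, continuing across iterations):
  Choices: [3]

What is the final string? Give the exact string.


Step 0: Z
Step 1: CY  (used choices [3])
Step 2: CCZ  (used choices [])

Answer: CCZ


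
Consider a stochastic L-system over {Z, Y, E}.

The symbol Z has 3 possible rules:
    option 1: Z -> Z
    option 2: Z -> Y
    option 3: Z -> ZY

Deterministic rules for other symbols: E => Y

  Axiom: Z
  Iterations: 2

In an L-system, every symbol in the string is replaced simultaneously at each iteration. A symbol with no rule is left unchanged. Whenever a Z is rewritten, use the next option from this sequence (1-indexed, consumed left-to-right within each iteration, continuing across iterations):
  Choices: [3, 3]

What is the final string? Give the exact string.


Step 0: Z
Step 1: ZY  (used choices [3])
Step 2: ZYY  (used choices [3])

Answer: ZYY


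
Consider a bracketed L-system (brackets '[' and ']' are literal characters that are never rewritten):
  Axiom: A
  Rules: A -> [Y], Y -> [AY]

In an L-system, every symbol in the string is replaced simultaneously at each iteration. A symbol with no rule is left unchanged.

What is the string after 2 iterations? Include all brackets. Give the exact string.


Answer: [[AY]]

Derivation:
Step 0: A
Step 1: [Y]
Step 2: [[AY]]


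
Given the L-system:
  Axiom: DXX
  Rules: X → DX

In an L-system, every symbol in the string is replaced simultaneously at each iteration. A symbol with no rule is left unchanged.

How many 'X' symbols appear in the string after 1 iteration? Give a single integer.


Answer: 2

Derivation:
Step 0: DXX  (2 'X')
Step 1: DDXDX  (2 'X')


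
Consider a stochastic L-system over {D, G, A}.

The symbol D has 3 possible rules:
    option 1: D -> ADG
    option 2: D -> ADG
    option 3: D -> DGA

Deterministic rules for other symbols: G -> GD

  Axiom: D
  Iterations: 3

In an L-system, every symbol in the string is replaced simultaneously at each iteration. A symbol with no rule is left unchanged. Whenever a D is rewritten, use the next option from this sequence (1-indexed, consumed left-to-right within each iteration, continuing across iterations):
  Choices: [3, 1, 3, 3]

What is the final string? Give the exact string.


Answer: ADGAGDGDDGAA

Derivation:
Step 0: D
Step 1: DGA  (used choices [3])
Step 2: ADGGDA  (used choices [1])
Step 3: ADGAGDGDDGAA  (used choices [3, 3])


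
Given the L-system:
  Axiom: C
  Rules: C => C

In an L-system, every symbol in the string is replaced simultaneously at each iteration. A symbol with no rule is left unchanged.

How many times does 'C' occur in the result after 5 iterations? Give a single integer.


Step 0: C  (1 'C')
Step 1: C  (1 'C')
Step 2: C  (1 'C')
Step 3: C  (1 'C')
Step 4: C  (1 'C')
Step 5: C  (1 'C')

Answer: 1


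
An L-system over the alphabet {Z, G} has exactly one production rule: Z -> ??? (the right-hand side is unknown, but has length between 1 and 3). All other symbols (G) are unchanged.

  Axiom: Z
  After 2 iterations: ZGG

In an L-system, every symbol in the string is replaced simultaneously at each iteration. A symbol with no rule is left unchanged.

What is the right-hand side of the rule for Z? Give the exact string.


Trying Z -> ZG:
  Step 0: Z
  Step 1: ZG
  Step 2: ZGG
Matches the given result.

Answer: ZG


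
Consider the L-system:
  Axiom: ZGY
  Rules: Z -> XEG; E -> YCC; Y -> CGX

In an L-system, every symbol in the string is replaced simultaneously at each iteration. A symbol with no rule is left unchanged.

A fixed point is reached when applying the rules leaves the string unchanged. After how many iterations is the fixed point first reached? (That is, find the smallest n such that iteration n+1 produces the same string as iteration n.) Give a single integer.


Step 0: ZGY
Step 1: XEGGCGX
Step 2: XYCCGGCGX
Step 3: XCGXCCGGCGX
Step 4: XCGXCCGGCGX  (unchanged — fixed point at step 3)

Answer: 3


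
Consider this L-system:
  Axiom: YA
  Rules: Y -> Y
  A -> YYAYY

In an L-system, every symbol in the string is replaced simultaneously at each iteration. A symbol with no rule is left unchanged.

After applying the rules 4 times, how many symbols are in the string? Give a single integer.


Answer: 18

Derivation:
Step 0: length = 2
Step 1: length = 6
Step 2: length = 10
Step 3: length = 14
Step 4: length = 18


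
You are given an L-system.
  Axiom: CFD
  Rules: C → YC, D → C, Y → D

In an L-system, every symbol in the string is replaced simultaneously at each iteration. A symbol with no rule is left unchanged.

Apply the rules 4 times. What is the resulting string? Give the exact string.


Answer: YCCDYCFCDYC

Derivation:
Step 0: CFD
Step 1: YCFC
Step 2: DYCFYC
Step 3: CDYCFDYC
Step 4: YCCDYCFCDYC


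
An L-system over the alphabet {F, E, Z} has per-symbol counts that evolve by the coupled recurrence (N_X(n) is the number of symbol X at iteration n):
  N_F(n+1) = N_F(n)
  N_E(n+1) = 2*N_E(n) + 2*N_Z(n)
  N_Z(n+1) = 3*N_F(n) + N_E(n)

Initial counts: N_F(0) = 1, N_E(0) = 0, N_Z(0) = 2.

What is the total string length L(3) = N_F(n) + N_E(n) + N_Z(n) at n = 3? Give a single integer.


Step 0: N_F=1, N_E=0, N_Z=2, L=3
Step 1: N_F=1, N_E=4, N_Z=3, L=8
Step 2: N_F=1, N_E=14, N_Z=7, L=22
Step 3: N_F=1, N_E=42, N_Z=17, L=60

Answer: 60


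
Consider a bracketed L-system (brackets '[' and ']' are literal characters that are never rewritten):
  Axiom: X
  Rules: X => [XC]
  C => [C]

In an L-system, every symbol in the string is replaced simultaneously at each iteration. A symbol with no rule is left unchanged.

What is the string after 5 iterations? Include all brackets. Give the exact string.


Step 0: X
Step 1: [XC]
Step 2: [[XC][C]]
Step 3: [[[XC][C]][[C]]]
Step 4: [[[[XC][C]][[C]]][[[C]]]]
Step 5: [[[[[XC][C]][[C]]][[[C]]]][[[[C]]]]]

Answer: [[[[[XC][C]][[C]]][[[C]]]][[[[C]]]]]


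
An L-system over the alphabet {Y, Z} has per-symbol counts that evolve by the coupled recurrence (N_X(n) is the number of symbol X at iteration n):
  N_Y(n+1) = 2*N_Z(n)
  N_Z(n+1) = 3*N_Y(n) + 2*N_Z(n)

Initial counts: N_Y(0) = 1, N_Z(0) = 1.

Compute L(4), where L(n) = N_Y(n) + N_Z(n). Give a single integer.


Step 0: N_Y=1, N_Z=1, L=2
Step 1: N_Y=2, N_Z=5, L=7
Step 2: N_Y=10, N_Z=16, L=26
Step 3: N_Y=32, N_Z=62, L=94
Step 4: N_Y=124, N_Z=220, L=344

Answer: 344


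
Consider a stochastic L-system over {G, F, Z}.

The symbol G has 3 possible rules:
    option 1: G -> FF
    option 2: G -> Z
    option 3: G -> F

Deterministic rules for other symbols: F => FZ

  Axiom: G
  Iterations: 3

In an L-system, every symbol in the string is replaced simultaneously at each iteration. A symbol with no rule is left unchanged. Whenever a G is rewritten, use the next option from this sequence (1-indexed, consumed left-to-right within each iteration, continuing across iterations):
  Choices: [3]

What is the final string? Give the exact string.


Answer: FZZ

Derivation:
Step 0: G
Step 1: F  (used choices [3])
Step 2: FZ  (used choices [])
Step 3: FZZ  (used choices [])


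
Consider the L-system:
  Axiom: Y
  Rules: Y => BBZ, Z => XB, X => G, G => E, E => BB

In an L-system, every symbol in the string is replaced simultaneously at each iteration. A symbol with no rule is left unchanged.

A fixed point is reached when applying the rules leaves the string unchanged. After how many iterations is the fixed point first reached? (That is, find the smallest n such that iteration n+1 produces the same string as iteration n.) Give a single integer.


Answer: 5

Derivation:
Step 0: Y
Step 1: BBZ
Step 2: BBXB
Step 3: BBGB
Step 4: BBEB
Step 5: BBBBB
Step 6: BBBBB  (unchanged — fixed point at step 5)


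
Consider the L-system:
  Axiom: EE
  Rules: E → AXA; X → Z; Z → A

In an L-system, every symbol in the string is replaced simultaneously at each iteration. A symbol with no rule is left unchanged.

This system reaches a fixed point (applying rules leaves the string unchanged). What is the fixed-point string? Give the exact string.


Answer: AAAAAA

Derivation:
Step 0: EE
Step 1: AXAAXA
Step 2: AZAAZA
Step 3: AAAAAA
Step 4: AAAAAA  (unchanged — fixed point at step 3)


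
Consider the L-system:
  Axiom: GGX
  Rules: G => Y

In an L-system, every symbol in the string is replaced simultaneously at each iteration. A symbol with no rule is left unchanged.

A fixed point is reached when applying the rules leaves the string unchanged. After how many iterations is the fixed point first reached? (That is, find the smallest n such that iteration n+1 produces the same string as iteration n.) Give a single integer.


Answer: 1

Derivation:
Step 0: GGX
Step 1: YYX
Step 2: YYX  (unchanged — fixed point at step 1)


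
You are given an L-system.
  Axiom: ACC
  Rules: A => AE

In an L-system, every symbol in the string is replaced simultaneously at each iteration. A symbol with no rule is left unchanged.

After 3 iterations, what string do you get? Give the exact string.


Answer: AEEECC

Derivation:
Step 0: ACC
Step 1: AECC
Step 2: AEECC
Step 3: AEEECC


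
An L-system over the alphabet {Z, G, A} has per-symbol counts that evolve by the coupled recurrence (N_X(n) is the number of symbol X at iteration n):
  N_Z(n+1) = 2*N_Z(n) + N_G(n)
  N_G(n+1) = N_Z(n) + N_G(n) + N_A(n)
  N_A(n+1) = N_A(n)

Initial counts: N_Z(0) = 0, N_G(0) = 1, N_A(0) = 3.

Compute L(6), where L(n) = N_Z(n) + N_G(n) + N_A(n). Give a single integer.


Answer: 668

Derivation:
Step 0: N_Z=0, N_G=1, N_A=3, L=4
Step 1: N_Z=1, N_G=4, N_A=3, L=8
Step 2: N_Z=6, N_G=8, N_A=3, L=17
Step 3: N_Z=20, N_G=17, N_A=3, L=40
Step 4: N_Z=57, N_G=40, N_A=3, L=100
Step 5: N_Z=154, N_G=100, N_A=3, L=257
Step 6: N_Z=408, N_G=257, N_A=3, L=668


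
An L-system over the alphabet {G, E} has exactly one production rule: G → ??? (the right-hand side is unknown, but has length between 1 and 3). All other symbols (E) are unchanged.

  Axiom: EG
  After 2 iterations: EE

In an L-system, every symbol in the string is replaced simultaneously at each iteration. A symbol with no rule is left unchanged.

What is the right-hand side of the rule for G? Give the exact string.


Trying G → E:
  Step 0: EG
  Step 1: EE
  Step 2: EE
Matches the given result.

Answer: E


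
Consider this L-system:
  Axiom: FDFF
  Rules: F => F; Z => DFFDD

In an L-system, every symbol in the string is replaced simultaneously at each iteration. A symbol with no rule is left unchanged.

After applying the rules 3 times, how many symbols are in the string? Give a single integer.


Answer: 4

Derivation:
Step 0: length = 4
Step 1: length = 4
Step 2: length = 4
Step 3: length = 4


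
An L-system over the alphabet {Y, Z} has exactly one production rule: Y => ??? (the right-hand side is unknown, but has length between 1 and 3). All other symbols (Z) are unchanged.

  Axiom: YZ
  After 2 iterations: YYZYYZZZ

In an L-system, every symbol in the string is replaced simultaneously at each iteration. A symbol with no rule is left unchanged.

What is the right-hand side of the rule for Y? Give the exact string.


Trying Y => YYZ:
  Step 0: YZ
  Step 1: YYZZ
  Step 2: YYZYYZZZ
Matches the given result.

Answer: YYZ


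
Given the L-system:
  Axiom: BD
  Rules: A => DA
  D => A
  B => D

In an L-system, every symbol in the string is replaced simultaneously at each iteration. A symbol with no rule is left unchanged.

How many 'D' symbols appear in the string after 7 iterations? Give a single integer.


Answer: 13

Derivation:
Step 0: BD  (1 'D')
Step 1: DA  (1 'D')
Step 2: ADA  (1 'D')
Step 3: DAADA  (2 'D')
Step 4: ADADAADA  (3 'D')
Step 5: DAADAADADAADA  (5 'D')
Step 6: ADADAADADAADAADADAADA  (8 'D')
Step 7: DAADAADADAADAADADAADADAADAADADAADA  (13 'D')


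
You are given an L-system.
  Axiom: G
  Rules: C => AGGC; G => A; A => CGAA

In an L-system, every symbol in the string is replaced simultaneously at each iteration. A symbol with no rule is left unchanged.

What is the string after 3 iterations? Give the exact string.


Answer: AGGCACGAACGAA

Derivation:
Step 0: G
Step 1: A
Step 2: CGAA
Step 3: AGGCACGAACGAA


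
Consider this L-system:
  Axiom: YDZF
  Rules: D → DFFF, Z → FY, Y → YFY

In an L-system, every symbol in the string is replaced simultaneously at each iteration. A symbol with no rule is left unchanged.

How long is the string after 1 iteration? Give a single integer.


Answer: 10

Derivation:
Step 0: length = 4
Step 1: length = 10


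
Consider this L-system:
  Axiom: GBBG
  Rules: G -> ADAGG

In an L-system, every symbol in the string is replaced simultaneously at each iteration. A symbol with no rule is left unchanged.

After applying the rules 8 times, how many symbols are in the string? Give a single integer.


Step 0: length = 4
Step 1: length = 12
Step 2: length = 28
Step 3: length = 60
Step 4: length = 124
Step 5: length = 252
Step 6: length = 508
Step 7: length = 1020
Step 8: length = 2044

Answer: 2044


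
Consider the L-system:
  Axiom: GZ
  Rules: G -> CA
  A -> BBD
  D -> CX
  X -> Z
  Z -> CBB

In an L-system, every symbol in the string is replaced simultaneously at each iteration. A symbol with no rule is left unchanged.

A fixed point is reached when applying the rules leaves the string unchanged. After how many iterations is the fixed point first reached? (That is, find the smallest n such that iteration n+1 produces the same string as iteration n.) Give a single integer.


Answer: 5

Derivation:
Step 0: GZ
Step 1: CACBB
Step 2: CBBDCBB
Step 3: CBBCXCBB
Step 4: CBBCZCBB
Step 5: CBBCCBBCBB
Step 6: CBBCCBBCBB  (unchanged — fixed point at step 5)


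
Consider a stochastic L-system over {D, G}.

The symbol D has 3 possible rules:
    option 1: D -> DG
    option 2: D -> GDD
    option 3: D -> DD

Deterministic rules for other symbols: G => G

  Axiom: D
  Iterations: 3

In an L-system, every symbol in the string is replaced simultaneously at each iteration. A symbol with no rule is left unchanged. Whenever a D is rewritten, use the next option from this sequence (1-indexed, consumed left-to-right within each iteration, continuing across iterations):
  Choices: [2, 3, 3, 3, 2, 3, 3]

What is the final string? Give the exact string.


Step 0: D
Step 1: GDD  (used choices [2])
Step 2: GDDDD  (used choices [3, 3])
Step 3: GDDGDDDDDD  (used choices [3, 2, 3, 3])

Answer: GDDGDDDDDD


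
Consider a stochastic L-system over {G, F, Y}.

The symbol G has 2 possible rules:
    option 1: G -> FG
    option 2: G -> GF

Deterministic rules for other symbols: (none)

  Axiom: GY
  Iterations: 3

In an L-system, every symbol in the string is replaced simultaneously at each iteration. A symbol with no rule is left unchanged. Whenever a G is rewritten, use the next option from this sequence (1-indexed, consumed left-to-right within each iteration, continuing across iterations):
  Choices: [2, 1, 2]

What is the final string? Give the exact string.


Step 0: GY
Step 1: GFY  (used choices [2])
Step 2: FGFY  (used choices [1])
Step 3: FGFFY  (used choices [2])

Answer: FGFFY


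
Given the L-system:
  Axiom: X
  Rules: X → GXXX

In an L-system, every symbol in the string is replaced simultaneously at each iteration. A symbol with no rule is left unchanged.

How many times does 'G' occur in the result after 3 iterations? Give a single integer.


Answer: 13

Derivation:
Step 0: X  (0 'G')
Step 1: GXXX  (1 'G')
Step 2: GGXXXGXXXGXXX  (4 'G')
Step 3: GGGXXXGXXXGXXXGGXXXGXXXGXXXGGXXXGXXXGXXX  (13 'G')


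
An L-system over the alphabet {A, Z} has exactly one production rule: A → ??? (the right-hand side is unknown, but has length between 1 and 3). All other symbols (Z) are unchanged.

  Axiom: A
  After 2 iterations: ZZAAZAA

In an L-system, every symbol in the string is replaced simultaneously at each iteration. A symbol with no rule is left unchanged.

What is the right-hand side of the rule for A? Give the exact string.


Trying A → ZAA:
  Step 0: A
  Step 1: ZAA
  Step 2: ZZAAZAA
Matches the given result.

Answer: ZAA


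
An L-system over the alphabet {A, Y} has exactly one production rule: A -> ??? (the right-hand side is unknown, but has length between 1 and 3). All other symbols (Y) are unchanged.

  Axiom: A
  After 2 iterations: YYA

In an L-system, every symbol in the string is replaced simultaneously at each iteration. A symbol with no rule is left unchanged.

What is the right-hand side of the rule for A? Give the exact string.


Answer: YA

Derivation:
Trying A -> YA:
  Step 0: A
  Step 1: YA
  Step 2: YYA
Matches the given result.


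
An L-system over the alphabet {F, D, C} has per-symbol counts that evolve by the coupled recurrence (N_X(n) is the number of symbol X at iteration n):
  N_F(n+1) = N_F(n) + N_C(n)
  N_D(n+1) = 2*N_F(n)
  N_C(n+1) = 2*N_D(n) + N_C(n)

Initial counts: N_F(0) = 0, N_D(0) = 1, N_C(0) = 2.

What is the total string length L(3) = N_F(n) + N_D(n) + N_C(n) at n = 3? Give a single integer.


Step 0: N_F=0, N_D=1, N_C=2, L=3
Step 1: N_F=2, N_D=0, N_C=4, L=6
Step 2: N_F=6, N_D=4, N_C=4, L=14
Step 3: N_F=10, N_D=12, N_C=12, L=34

Answer: 34


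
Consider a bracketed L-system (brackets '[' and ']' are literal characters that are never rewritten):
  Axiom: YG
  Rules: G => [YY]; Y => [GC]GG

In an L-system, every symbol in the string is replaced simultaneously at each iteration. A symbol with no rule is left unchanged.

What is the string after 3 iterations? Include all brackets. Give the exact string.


Step 0: YG
Step 1: [GC]GG[YY]
Step 2: [[YY]C][YY][YY][[GC]GG[GC]GG]
Step 3: [[[GC]GG[GC]GG]C][[GC]GG[GC]GG][[GC]GG[GC]GG][[[YY]C][YY][YY][[YY]C][YY][YY]]

Answer: [[[GC]GG[GC]GG]C][[GC]GG[GC]GG][[GC]GG[GC]GG][[[YY]C][YY][YY][[YY]C][YY][YY]]


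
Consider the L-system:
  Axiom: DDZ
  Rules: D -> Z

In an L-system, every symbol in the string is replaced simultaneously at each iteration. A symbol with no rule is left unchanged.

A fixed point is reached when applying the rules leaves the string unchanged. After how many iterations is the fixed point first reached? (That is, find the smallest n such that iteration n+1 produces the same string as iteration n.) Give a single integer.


Answer: 1

Derivation:
Step 0: DDZ
Step 1: ZZZ
Step 2: ZZZ  (unchanged — fixed point at step 1)


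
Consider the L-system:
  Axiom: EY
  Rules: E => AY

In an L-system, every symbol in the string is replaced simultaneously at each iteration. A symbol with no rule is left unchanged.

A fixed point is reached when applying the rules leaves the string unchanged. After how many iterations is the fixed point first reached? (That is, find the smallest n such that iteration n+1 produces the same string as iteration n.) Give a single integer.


Answer: 1

Derivation:
Step 0: EY
Step 1: AYY
Step 2: AYY  (unchanged — fixed point at step 1)


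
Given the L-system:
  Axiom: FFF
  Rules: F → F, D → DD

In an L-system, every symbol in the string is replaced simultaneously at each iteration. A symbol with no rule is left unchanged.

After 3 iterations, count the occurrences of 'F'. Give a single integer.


Step 0: FFF  (3 'F')
Step 1: FFF  (3 'F')
Step 2: FFF  (3 'F')
Step 3: FFF  (3 'F')

Answer: 3


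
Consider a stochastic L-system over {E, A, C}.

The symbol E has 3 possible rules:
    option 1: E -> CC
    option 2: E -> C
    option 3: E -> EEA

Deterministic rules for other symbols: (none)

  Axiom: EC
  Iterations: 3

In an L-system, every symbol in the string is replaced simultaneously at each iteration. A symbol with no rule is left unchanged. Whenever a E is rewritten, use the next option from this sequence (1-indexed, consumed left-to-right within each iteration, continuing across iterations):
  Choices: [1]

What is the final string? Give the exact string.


Step 0: EC
Step 1: CCC  (used choices [1])
Step 2: CCC  (used choices [])
Step 3: CCC  (used choices [])

Answer: CCC


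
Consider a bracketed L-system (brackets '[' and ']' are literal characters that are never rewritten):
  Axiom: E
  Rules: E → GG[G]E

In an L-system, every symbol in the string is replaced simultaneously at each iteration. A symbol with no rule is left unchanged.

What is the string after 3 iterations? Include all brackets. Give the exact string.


Step 0: E
Step 1: GG[G]E
Step 2: GG[G]GG[G]E
Step 3: GG[G]GG[G]GG[G]E

Answer: GG[G]GG[G]GG[G]E


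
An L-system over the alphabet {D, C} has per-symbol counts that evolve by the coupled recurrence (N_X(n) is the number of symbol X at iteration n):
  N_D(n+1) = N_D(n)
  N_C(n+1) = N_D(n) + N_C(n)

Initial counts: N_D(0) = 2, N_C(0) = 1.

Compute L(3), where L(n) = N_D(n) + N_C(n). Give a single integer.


Answer: 9

Derivation:
Step 0: N_D=2, N_C=1, L=3
Step 1: N_D=2, N_C=3, L=5
Step 2: N_D=2, N_C=5, L=7
Step 3: N_D=2, N_C=7, L=9


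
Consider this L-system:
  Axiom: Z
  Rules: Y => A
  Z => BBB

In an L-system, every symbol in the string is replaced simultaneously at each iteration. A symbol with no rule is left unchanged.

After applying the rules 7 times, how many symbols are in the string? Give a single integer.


Answer: 3

Derivation:
Step 0: length = 1
Step 1: length = 3
Step 2: length = 3
Step 3: length = 3
Step 4: length = 3
Step 5: length = 3
Step 6: length = 3
Step 7: length = 3


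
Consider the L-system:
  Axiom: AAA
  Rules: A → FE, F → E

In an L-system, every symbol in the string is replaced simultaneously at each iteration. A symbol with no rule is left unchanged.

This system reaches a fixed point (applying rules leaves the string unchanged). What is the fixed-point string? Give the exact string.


Step 0: AAA
Step 1: FEFEFE
Step 2: EEEEEE
Step 3: EEEEEE  (unchanged — fixed point at step 2)

Answer: EEEEEE


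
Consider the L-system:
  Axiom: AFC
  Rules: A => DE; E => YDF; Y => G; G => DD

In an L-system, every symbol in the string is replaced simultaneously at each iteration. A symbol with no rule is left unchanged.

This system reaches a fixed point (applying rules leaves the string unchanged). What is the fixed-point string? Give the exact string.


Step 0: AFC
Step 1: DEFC
Step 2: DYDFFC
Step 3: DGDFFC
Step 4: DDDDFFC
Step 5: DDDDFFC  (unchanged — fixed point at step 4)

Answer: DDDDFFC


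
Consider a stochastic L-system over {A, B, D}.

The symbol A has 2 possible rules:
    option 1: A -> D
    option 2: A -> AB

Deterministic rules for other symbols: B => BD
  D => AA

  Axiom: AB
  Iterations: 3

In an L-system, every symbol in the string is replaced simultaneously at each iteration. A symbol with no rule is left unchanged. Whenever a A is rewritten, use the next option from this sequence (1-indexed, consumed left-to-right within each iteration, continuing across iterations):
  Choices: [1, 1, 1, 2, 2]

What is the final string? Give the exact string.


Answer: DDBDAAABAB

Derivation:
Step 0: AB
Step 1: DBD  (used choices [1])
Step 2: AABDAA  (used choices [])
Step 3: DDBDAAABAB  (used choices [1, 1, 2, 2])


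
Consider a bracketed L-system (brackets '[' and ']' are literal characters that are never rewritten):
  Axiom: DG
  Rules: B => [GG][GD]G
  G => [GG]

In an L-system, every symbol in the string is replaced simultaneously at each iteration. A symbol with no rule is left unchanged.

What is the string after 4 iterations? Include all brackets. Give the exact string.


Step 0: DG
Step 1: D[GG]
Step 2: D[[GG][GG]]
Step 3: D[[[GG][GG]][[GG][GG]]]
Step 4: D[[[[GG][GG]][[GG][GG]]][[[GG][GG]][[GG][GG]]]]

Answer: D[[[[GG][GG]][[GG][GG]]][[[GG][GG]][[GG][GG]]]]


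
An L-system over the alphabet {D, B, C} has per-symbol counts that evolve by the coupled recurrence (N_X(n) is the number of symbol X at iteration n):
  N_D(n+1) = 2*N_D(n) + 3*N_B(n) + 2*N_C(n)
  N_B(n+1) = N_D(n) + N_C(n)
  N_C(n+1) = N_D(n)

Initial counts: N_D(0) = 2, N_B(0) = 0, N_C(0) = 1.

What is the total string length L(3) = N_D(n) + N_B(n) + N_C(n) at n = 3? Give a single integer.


Answer: 142

Derivation:
Step 0: N_D=2, N_B=0, N_C=1, L=3
Step 1: N_D=6, N_B=3, N_C=2, L=11
Step 2: N_D=25, N_B=8, N_C=6, L=39
Step 3: N_D=86, N_B=31, N_C=25, L=142


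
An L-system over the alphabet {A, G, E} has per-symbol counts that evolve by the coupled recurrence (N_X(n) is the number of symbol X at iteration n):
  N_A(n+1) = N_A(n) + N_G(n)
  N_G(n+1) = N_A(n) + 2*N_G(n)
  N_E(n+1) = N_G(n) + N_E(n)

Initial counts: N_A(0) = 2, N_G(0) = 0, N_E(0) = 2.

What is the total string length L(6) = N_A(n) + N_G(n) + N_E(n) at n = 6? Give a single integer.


Answer: 644

Derivation:
Step 0: N_A=2, N_G=0, N_E=2, L=4
Step 1: N_A=2, N_G=2, N_E=2, L=6
Step 2: N_A=4, N_G=6, N_E=4, L=14
Step 3: N_A=10, N_G=16, N_E=10, L=36
Step 4: N_A=26, N_G=42, N_E=26, L=94
Step 5: N_A=68, N_G=110, N_E=68, L=246
Step 6: N_A=178, N_G=288, N_E=178, L=644


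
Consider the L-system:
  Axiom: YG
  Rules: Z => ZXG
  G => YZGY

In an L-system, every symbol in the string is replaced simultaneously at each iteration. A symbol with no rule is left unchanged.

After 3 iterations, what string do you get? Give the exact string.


Step 0: YG
Step 1: YYZGY
Step 2: YYZXGYZGYY
Step 3: YYZXGXYZGYYZXGYZGYYY

Answer: YYZXGXYZGYYZXGYZGYYY


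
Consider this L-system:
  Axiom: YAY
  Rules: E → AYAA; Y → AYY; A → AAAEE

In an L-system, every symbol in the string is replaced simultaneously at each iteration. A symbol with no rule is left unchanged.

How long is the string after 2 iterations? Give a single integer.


Step 0: length = 3
Step 1: length = 11
Step 2: length = 45

Answer: 45


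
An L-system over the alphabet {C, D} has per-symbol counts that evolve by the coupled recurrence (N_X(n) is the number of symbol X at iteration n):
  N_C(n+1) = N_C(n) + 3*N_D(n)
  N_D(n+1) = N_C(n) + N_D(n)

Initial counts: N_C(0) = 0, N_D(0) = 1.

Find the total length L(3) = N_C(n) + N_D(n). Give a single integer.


Answer: 28

Derivation:
Step 0: N_C=0, N_D=1, L=1
Step 1: N_C=3, N_D=1, L=4
Step 2: N_C=6, N_D=4, L=10
Step 3: N_C=18, N_D=10, L=28


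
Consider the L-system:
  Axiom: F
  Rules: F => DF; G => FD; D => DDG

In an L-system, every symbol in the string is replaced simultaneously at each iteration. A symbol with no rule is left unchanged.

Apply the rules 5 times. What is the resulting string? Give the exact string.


Answer: DDGDDGFDDDGDDGFDDFDDGDDGDDGFDDDGDDGFDDFDDGDDGDFDDGDDGFDDDGDDGFDDDGDDGFDDFDDGDDGDDGFDDDGDF

Derivation:
Step 0: F
Step 1: DF
Step 2: DDGDF
Step 3: DDGDDGFDDDGDF
Step 4: DDGDDGFDDDGDDGFDDFDDGDDGDDGFDDDGDF
Step 5: DDGDDGFDDDGDDGFDDFDDGDDGDDGFDDDGDDGFDDFDDGDDGDFDDGDDGFDDDGDDGFDDDGDDGFDDFDDGDDGDDGFDDDGDF


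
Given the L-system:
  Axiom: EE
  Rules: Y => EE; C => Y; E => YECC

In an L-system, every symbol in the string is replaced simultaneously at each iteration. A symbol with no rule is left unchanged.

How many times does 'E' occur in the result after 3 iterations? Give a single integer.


Answer: 18

Derivation:
Step 0: EE  (2 'E')
Step 1: YECCYECC  (2 'E')
Step 2: EEYECCYYEEYECCYY  (6 'E')
Step 3: YECCYECCEEYECCYYEEEEYECCYECCEEYECCYYEEEE  (18 'E')


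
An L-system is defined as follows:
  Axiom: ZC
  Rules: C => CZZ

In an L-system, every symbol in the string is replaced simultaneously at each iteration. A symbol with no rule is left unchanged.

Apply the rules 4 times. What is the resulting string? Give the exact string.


Answer: ZCZZZZZZZZ

Derivation:
Step 0: ZC
Step 1: ZCZZ
Step 2: ZCZZZZ
Step 3: ZCZZZZZZ
Step 4: ZCZZZZZZZZ


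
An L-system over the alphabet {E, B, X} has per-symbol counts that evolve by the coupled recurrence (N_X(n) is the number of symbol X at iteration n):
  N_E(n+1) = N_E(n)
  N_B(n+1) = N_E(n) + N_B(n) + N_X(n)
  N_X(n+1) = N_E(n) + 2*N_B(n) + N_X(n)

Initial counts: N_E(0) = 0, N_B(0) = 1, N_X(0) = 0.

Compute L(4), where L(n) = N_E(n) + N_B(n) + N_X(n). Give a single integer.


Step 0: N_E=0, N_B=1, N_X=0, L=1
Step 1: N_E=0, N_B=1, N_X=2, L=3
Step 2: N_E=0, N_B=3, N_X=4, L=7
Step 3: N_E=0, N_B=7, N_X=10, L=17
Step 4: N_E=0, N_B=17, N_X=24, L=41

Answer: 41


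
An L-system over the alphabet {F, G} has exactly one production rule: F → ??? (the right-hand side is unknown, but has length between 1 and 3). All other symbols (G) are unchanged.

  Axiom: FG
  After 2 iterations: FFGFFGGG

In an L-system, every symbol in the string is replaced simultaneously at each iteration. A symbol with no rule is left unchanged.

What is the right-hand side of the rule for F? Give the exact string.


Trying F → FFG:
  Step 0: FG
  Step 1: FFGG
  Step 2: FFGFFGGG
Matches the given result.

Answer: FFG


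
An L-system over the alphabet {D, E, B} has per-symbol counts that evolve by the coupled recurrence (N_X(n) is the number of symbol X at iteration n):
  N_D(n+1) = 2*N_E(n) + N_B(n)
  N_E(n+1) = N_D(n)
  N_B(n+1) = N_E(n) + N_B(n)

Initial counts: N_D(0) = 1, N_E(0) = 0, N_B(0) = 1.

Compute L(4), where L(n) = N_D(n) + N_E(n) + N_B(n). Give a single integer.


Answer: 19

Derivation:
Step 0: N_D=1, N_E=0, N_B=1, L=2
Step 1: N_D=1, N_E=1, N_B=1, L=3
Step 2: N_D=3, N_E=1, N_B=2, L=6
Step 3: N_D=4, N_E=3, N_B=3, L=10
Step 4: N_D=9, N_E=4, N_B=6, L=19


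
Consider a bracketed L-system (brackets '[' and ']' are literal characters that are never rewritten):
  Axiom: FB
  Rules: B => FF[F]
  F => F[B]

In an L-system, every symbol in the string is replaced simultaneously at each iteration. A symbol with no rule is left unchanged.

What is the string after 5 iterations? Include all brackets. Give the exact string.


Step 0: FB
Step 1: F[B]FF[F]
Step 2: F[B][FF[F]]F[B]F[B][F[B]]
Step 3: F[B][FF[F]][F[B]F[B][F[B]]]F[B][FF[F]]F[B][FF[F]][F[B][FF[F]]]
Step 4: F[B][FF[F]][F[B]F[B][F[B]]][F[B][FF[F]]F[B][FF[F]][F[B][FF[F]]]]F[B][FF[F]][F[B]F[B][F[B]]]F[B][FF[F]][F[B]F[B][F[B]]][F[B][FF[F]][F[B]F[B][F[B]]]]
Step 5: F[B][FF[F]][F[B]F[B][F[B]]][F[B][FF[F]]F[B][FF[F]][F[B][FF[F]]]][F[B][FF[F]][F[B]F[B][F[B]]]F[B][FF[F]][F[B]F[B][F[B]]][F[B][FF[F]][F[B]F[B][F[B]]]]]F[B][FF[F]][F[B]F[B][F[B]]][F[B][FF[F]]F[B][FF[F]][F[B][FF[F]]]]F[B][FF[F]][F[B]F[B][F[B]]][F[B][FF[F]]F[B][FF[F]][F[B][FF[F]]]][F[B][FF[F]][F[B]F[B][F[B]]][F[B][FF[F]]F[B][FF[F]][F[B][FF[F]]]]]

Answer: F[B][FF[F]][F[B]F[B][F[B]]][F[B][FF[F]]F[B][FF[F]][F[B][FF[F]]]][F[B][FF[F]][F[B]F[B][F[B]]]F[B][FF[F]][F[B]F[B][F[B]]][F[B][FF[F]][F[B]F[B][F[B]]]]]F[B][FF[F]][F[B]F[B][F[B]]][F[B][FF[F]]F[B][FF[F]][F[B][FF[F]]]]F[B][FF[F]][F[B]F[B][F[B]]][F[B][FF[F]]F[B][FF[F]][F[B][FF[F]]]][F[B][FF[F]][F[B]F[B][F[B]]][F[B][FF[F]]F[B][FF[F]][F[B][FF[F]]]]]


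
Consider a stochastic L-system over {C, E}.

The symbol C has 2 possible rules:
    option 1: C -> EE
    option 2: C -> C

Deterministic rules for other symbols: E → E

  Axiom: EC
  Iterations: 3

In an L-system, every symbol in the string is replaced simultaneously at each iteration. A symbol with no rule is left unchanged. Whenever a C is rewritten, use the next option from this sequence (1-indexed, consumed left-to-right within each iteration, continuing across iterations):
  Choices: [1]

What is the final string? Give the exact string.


Answer: EEE

Derivation:
Step 0: EC
Step 1: EEE  (used choices [1])
Step 2: EEE  (used choices [])
Step 3: EEE  (used choices [])


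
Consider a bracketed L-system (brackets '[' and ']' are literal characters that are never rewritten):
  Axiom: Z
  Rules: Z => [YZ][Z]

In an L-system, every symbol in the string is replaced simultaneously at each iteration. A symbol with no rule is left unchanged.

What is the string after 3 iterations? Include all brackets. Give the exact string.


Answer: [Y[Y[YZ][Z]][[YZ][Z]]][[Y[YZ][Z]][[YZ][Z]]]

Derivation:
Step 0: Z
Step 1: [YZ][Z]
Step 2: [Y[YZ][Z]][[YZ][Z]]
Step 3: [Y[Y[YZ][Z]][[YZ][Z]]][[Y[YZ][Z]][[YZ][Z]]]


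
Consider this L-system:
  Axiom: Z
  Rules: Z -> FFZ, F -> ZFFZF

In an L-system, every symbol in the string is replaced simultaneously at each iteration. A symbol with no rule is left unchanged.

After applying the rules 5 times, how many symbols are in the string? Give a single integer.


Answer: 987

Derivation:
Step 0: length = 1
Step 1: length = 3
Step 2: length = 13
Step 3: length = 55
Step 4: length = 233
Step 5: length = 987


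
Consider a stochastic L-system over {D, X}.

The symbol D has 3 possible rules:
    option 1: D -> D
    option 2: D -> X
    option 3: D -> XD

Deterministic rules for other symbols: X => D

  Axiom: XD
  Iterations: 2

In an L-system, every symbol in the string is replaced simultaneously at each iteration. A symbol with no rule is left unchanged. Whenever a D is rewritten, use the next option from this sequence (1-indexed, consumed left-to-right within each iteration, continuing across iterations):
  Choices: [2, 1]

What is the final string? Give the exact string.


Step 0: XD
Step 1: DX  (used choices [2])
Step 2: DD  (used choices [1])

Answer: DD


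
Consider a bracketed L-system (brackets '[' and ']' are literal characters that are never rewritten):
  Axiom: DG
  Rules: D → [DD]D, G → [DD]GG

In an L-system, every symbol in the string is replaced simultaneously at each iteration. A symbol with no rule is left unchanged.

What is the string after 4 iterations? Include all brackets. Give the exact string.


Answer: [[[[DD]D[DD]D][DD]D[[DD]D[DD]D][DD]D][[DD]D[DD]D][DD]D[[[DD]D[DD]D][DD]D[[DD]D[DD]D][DD]D][[DD]D[DD]D][DD]D][[[DD]D[DD]D][DD]D[[DD]D[DD]D][DD]D][[DD]D[DD]D][DD]D[[[[DD]D[DD]D][DD]D[[DD]D[DD]D][DD]D][[DD]D[DD]D][DD]D[[[DD]D[DD]D][DD]D[[DD]D[DD]D][DD]D][[DD]D[DD]D][DD]D][[[DD]D[DD]D][DD]D[[DD]D[DD]D][DD]D][[DD]D[DD]D][DD]GG[DD]GG[[DD]D[DD]D][DD]GG[DD]GG[[[DD]D[DD]D][DD]D[[DD]D[DD]D][DD]D][[DD]D[DD]D][DD]GG[DD]GG[[DD]D[DD]D][DD]GG[DD]GG

Derivation:
Step 0: DG
Step 1: [DD]D[DD]GG
Step 2: [[DD]D[DD]D][DD]D[[DD]D[DD]D][DD]GG[DD]GG
Step 3: [[[DD]D[DD]D][DD]D[[DD]D[DD]D][DD]D][[DD]D[DD]D][DD]D[[[DD]D[DD]D][DD]D[[DD]D[DD]D][DD]D][[DD]D[DD]D][DD]GG[DD]GG[[DD]D[DD]D][DD]GG[DD]GG
Step 4: [[[[DD]D[DD]D][DD]D[[DD]D[DD]D][DD]D][[DD]D[DD]D][DD]D[[[DD]D[DD]D][DD]D[[DD]D[DD]D][DD]D][[DD]D[DD]D][DD]D][[[DD]D[DD]D][DD]D[[DD]D[DD]D][DD]D][[DD]D[DD]D][DD]D[[[[DD]D[DD]D][DD]D[[DD]D[DD]D][DD]D][[DD]D[DD]D][DD]D[[[DD]D[DD]D][DD]D[[DD]D[DD]D][DD]D][[DD]D[DD]D][DD]D][[[DD]D[DD]D][DD]D[[DD]D[DD]D][DD]D][[DD]D[DD]D][DD]GG[DD]GG[[DD]D[DD]D][DD]GG[DD]GG[[[DD]D[DD]D][DD]D[[DD]D[DD]D][DD]D][[DD]D[DD]D][DD]GG[DD]GG[[DD]D[DD]D][DD]GG[DD]GG


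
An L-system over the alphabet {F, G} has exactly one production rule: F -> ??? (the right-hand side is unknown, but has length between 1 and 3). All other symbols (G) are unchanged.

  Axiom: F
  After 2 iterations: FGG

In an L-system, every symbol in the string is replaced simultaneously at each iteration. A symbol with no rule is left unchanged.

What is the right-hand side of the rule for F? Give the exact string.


Trying F -> FG:
  Step 0: F
  Step 1: FG
  Step 2: FGG
Matches the given result.

Answer: FG


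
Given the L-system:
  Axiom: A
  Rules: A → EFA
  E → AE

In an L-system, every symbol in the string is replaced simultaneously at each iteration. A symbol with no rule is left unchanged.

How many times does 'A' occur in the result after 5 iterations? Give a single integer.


Step 0: A  (1 'A')
Step 1: EFA  (1 'A')
Step 2: AEFEFA  (2 'A')
Step 3: EFAAEFAEFEFA  (4 'A')
Step 4: AEFEFAEFAAEFEFAAEFAEFEFA  (8 'A')
Step 5: EFAAEFAEFEFAAEFEFAEFAAEFAEFEFAEFAAEFEFAAEFAEFEFA  (16 'A')

Answer: 16


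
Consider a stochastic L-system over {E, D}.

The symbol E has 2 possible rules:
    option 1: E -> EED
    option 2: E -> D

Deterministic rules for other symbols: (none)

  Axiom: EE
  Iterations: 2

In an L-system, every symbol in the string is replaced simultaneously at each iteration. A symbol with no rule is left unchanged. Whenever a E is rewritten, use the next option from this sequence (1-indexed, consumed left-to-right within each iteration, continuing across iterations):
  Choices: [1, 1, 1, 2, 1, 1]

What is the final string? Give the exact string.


Answer: EEDDDEEDEEDD

Derivation:
Step 0: EE
Step 1: EEDEED  (used choices [1, 1])
Step 2: EEDDDEEDEEDD  (used choices [1, 2, 1, 1])


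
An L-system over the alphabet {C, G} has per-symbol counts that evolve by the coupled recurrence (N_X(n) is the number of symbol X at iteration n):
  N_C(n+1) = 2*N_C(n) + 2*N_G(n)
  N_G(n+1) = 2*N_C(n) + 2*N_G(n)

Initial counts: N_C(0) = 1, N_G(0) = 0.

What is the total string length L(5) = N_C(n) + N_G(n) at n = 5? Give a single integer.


Step 0: N_C=1, N_G=0, L=1
Step 1: N_C=2, N_G=2, L=4
Step 2: N_C=8, N_G=8, L=16
Step 3: N_C=32, N_G=32, L=64
Step 4: N_C=128, N_G=128, L=256
Step 5: N_C=512, N_G=512, L=1024

Answer: 1024


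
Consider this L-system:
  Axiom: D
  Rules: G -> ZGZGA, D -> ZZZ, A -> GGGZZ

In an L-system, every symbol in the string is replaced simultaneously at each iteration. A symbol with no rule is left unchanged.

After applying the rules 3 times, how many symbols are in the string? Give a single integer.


Answer: 3

Derivation:
Step 0: length = 1
Step 1: length = 3
Step 2: length = 3
Step 3: length = 3


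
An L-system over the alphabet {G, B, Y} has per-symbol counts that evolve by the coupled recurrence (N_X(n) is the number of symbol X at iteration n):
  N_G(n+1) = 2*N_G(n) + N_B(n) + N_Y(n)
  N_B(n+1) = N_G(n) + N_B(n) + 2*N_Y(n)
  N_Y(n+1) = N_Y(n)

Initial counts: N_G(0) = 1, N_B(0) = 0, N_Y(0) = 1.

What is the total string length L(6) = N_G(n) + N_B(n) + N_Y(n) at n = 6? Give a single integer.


Answer: 898

Derivation:
Step 0: N_G=1, N_B=0, N_Y=1, L=2
Step 1: N_G=3, N_B=3, N_Y=1, L=7
Step 2: N_G=10, N_B=8, N_Y=1, L=19
Step 3: N_G=29, N_B=20, N_Y=1, L=50
Step 4: N_G=79, N_B=51, N_Y=1, L=131
Step 5: N_G=210, N_B=132, N_Y=1, L=343
Step 6: N_G=553, N_B=344, N_Y=1, L=898


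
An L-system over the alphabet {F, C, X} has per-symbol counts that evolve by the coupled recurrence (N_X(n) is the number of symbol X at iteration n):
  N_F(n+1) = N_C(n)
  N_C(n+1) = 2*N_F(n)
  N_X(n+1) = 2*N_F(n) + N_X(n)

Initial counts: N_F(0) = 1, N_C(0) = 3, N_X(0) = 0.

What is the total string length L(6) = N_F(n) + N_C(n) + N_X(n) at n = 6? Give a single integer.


Step 0: N_F=1, N_C=3, N_X=0, L=4
Step 1: N_F=3, N_C=2, N_X=2, L=7
Step 2: N_F=2, N_C=6, N_X=8, L=16
Step 3: N_F=6, N_C=4, N_X=12, L=22
Step 4: N_F=4, N_C=12, N_X=24, L=40
Step 5: N_F=12, N_C=8, N_X=32, L=52
Step 6: N_F=8, N_C=24, N_X=56, L=88

Answer: 88


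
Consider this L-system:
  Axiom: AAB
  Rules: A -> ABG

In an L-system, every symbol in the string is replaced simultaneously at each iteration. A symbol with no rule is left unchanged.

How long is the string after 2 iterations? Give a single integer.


Answer: 11

Derivation:
Step 0: length = 3
Step 1: length = 7
Step 2: length = 11


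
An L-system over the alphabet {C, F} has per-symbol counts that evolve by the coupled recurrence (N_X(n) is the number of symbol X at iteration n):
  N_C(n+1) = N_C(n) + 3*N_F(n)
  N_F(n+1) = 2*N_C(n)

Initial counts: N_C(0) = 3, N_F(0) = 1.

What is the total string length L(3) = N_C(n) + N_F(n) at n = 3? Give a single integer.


Step 0: N_C=3, N_F=1, L=4
Step 1: N_C=6, N_F=6, L=12
Step 2: N_C=24, N_F=12, L=36
Step 3: N_C=60, N_F=48, L=108

Answer: 108
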